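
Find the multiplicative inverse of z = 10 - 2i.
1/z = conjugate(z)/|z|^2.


|z|^2 = 100+4 = 104
1/z = (10 + 2i)/104

1/z = 0.0962 + 0.0192i


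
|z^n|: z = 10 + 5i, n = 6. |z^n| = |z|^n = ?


|z| = sqrt(100+25) = sqrt(125) = 11.1803
|z^6| = |z|^6 = (sqrt(125))^6 = 125^3 = 1953125

|z^6| = 1953125


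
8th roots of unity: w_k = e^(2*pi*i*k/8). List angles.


The 8th roots of unity are cis(360k/8°) for k=0..7
Angle step = 360/8 = 45°
Primitive root: cis(45°)
Primitive root = 0.7071 + 0.7071i

8 roots at angles: 0°, 45°, 90°, 135°, 180°, 225°, 270°, 315°


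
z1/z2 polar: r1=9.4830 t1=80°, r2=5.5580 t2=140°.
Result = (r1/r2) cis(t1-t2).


r = 9.4830 / 5.5580 = 1.7062
theta = 80° - 140° = -60° = 300° (mod 360)

1.7062 cis(300°)


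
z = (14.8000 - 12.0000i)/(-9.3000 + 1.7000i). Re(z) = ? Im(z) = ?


Multiply by conjugate: (14.8000 - 12.0000i)(-9.3000 - 1.7000i) / ((-9.3)^2 + 1.7^2)
Numerator real = 14.8*(-9.3) - (12)*1.7 = -158.04
Numerator imag = -12*(-9.3) - 14.8*1.7 = 86.44
Denominator = 89.38
Re(z) = -158.04/89.38 = -1.7682
Im(z) = 86.44/89.38 = 0.9671

Re(z) = -1.7682, Im(z) = 0.9671


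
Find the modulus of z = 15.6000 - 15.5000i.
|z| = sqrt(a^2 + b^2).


|z| = sqrt(15.6^2 + (-15.5)^2) = sqrt(243.36 + 240.25) = sqrt(483.61) = 21.9911

|z| = 21.9911


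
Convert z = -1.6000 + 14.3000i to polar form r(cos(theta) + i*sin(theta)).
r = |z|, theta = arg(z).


r = sqrt(2.56+204.49) = sqrt(207.05) = 14.3892
theta = atan2(14.3, -1.6) = 96.3842 degrees

r = 14.3892, theta = 96.3842 degrees


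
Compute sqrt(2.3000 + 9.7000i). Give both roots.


|z| = sqrt(5.29+94.09) = 9.9690
sqrt((|z|+a)/2) = sqrt((9.9690+2.3)/2) = sqrt(6.1345) = 2.4768
sqrt((|z|-a)/2) = sqrt((9.9690-2.3)/2) = sqrt(3.8345) = 1.9582

±(2.4768 + 1.9582i) i.e. 2.4768 + 1.9582i and -2.4768 - 1.9582i


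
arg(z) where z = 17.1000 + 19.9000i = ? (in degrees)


Re = 17.1, Im = 19.9
arg = atan2(19.9, 17.1) = 49.3276 degrees

arg(z) = 49.3276 degrees


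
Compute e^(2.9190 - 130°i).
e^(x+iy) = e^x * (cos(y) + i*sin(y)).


e^2.9190 = 18.5228
cos(-130°) = -0.642788
sin(-130°) = -0.766044
Real = 18.5228*(-0.642788) = -11.9062
Imag = 18.5228*(-0.766044) = -14.1893

-11.9062 - 14.1893i


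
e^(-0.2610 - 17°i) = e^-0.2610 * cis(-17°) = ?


e^-0.2610 = 0.7703
cos(-17°) = 0.9563
sin(-17°) = -0.2924
Real = 0.7703*0.9563 = 0.7366
Imag = 0.7703*(-0.2924) = -0.2252

0.7366 - 0.2252i


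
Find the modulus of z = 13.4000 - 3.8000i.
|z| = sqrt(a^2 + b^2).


|z| = sqrt(13.4^2 + (-3.8)^2) = sqrt(179.56 + 14.44) = sqrt(194) = 13.9284

|z| = 13.9284


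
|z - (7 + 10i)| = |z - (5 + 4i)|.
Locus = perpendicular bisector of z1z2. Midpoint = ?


Equal distances means the locus is the perpendicular bisector of z1 and z2.
Midpoint = ((7+5)/2, (10+4)/2) = (6.0000, 7.0000)

Perpendicular bisector through (6.0000, 7.0000)


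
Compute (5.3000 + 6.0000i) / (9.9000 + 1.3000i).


Conjugate of z2 = 9.9000 - 1.3000i
Numerator: (5.3000 + 6.0000i)(9.9000 - 1.3000i) = 60.2700 + 52.5100i
Denominator: 9.9^2 + 1.3^2 = 99.7
Result = (60.2700 + 52.5100i)/99.7

0.6045 + 0.5267i


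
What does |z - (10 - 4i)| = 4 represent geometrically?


|z - z0| = r is a circle with center z0 and radius r.
Center = (10, -4), radius = 4

Circle with center (10, -4) and radius 4


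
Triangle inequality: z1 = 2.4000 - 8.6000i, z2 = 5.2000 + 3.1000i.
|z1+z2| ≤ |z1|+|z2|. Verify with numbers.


|z1| = sqrt(2.4^2 + (-8.6)^2) = sqrt(79.72) = 8.9286
|z2| = sqrt(5.2^2 + 3.1^2) = sqrt(36.65) = 6.0539
z1+z2 = 7.6000 - 5.5000i
|z1+z2| = sqrt(88.01) = 9.3814
|z1|+|z2| = 8.9286 + 6.0539 = 14.9825

|z1+z2| = 9.3814 ≤ |z1|+|z2| = 14.9825 (verified)


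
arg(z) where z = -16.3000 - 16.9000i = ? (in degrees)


Re = -16.3, Im = -16.9
arg = atan2(-16.9, -16.3) = -133.9646 degrees

arg(z) = -133.9646 degrees


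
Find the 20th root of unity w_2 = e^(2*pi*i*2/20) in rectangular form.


Angle = 360*2/20 = 36°
a = cos(36°) = 0.8090
b = sin(36°) = 0.5878

0.8090 + 0.5878i


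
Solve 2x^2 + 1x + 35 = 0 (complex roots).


disc = 1^2 - 4*2*35 = 1 - 280 = -279
sqrt(|disc|) = sqrt(279) = 16.7033
Real part = -1/(2*2) = -0.2500
Imag part = 16.7033/(2*2) = 4.1758

-0.2500 ± 4.1758i


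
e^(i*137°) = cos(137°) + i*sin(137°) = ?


cos(137°) = -0.7314
sin(137°) = 0.6820

e^(i*137°) = -0.7314 + 0.6820i


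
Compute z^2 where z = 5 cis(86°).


r^2 = 5^2 = 25
n*theta = 2*86° = 172° = 172° (mod 360)
a = 25*cos(172°) = -24.7567
b = 25*sin(172°) = 3.4793

25 cis(172°) = -24.7567 + 3.4793i


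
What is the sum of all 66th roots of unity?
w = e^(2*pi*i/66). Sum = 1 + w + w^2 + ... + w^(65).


The sum of all 66th roots of unity is 0.
Geometric series: (1 - w^66)/(1 - w) = (1-1)/(1-w) = 0 since w^66 = 1, w ≠ 1.
Alternatively: coefficient of z^65 in z^66 - 1 is 0.

0


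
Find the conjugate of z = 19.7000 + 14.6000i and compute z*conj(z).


z_bar = 19.7000 - 14.6000i
z*z_bar = 19.7^2 + 14.6^2 = 388.09 + 213.16 = 601.25

z_bar = 19.7000 - 14.6000i, z*z_bar = 601.25


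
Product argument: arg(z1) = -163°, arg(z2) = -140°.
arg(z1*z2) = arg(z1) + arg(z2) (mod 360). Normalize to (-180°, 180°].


arg(z1*z2) = -163° - 140° = -303°
Normalized to (-180°, 180°]: 57°

57°


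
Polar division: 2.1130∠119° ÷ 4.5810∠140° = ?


r = 2.1130 / 4.5810 = 0.4613
theta = 119° - 140° = -21° = 339° (mod 360)

0.4613 cis(339°)


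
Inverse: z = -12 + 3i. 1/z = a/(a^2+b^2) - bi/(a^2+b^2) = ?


|z|^2 = 144+9 = 153
1/z = (-12 - 3i)/153

1/z = -0.0784 - 0.0196i


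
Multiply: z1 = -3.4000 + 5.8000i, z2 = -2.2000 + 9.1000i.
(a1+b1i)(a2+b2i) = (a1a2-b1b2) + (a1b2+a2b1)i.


Real = -3.4*(-2.2) - 5.8*9.1 = 7.48 - 52.78 = -45.3
Imag = -3.4*9.1 - (2.2)*5.8 = -30.94 - (12.76) = -43.7

-45.3000 - 43.7000i


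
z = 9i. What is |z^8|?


|z| = sqrt(0+81) = sqrt(81) = 9
|z^8| = |z|^8 = 9^8 = 43046721

|z^8| = 43046721


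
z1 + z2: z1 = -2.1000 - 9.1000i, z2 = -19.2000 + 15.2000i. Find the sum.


Real: -2.1 - 19.2 = -21.3
Imag: -9.1 + 15.2 = 6.1

-21.3000 + 6.1000i


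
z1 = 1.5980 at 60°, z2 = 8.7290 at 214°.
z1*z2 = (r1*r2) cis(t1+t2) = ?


r = 1.5980 * 8.7290 = 13.9489
theta = 60° + 214° = 274° = 274° (mod 360)

13.9489 cis(274°)


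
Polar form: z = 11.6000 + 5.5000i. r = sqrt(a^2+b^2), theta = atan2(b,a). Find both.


r = sqrt(134.56+30.25) = sqrt(164.81) = 12.8378
theta = atan2(5.5, 11.6) = 25.3674 degrees

r = 12.8378, theta = 25.3674 degrees


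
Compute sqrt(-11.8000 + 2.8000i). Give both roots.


|z| = sqrt(139.24+7.84) = 12.1277
sqrt((|z|+a)/2) = sqrt((12.1277+(-11.8))/2) = sqrt(0.1638) = 0.4048
sqrt((|z|-a)/2) = sqrt((12.1277-(-11.8))/2) = sqrt(11.9638) = 3.4589

±(0.4048 + 3.4589i) i.e. 0.4048 + 3.4589i and -0.4048 - 3.4589i


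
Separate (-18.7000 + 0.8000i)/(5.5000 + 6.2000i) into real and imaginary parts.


Multiply by conjugate: (-18.7000 + 0.8000i)(5.5000 - 6.2000i) / (5.5^2 + 6.2^2)
Numerator real = -18.7*5.5 + 0.8*6.2 = -97.89
Numerator imag = 0.8*5.5 - (-18.7)*6.2 = 120.34
Denominator = 68.69
Re(z) = -97.89/68.69 = -1.4251
Im(z) = 120.34/68.69 = 1.7519

Re(z) = -1.4251, Im(z) = 1.7519


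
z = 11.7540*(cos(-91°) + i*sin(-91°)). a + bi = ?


a = 11.7540*cos(-91°) = 11.7540*(-0.01745) = -0.2051
b = 11.7540*sin(-91°) = 11.7540*(-0.99985) = -11.7522

-0.2051 - 11.7522i


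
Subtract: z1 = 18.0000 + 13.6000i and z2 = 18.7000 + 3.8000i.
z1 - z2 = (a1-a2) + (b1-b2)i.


Real: 18 - 18.7 = -0.7
Imag: 13.6 - 3.8 = 9.8

-0.7000 + 9.8000i


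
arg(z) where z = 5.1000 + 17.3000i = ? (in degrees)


Re = 5.1, Im = 17.3
arg = atan2(17.3, 5.1) = 73.5746 degrees

arg(z) = 73.5746 degrees


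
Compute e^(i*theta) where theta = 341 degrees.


cos(341°) = 0.9455
sin(341°) = -0.3256

e^(i*341°) = 0.9455 - 0.3256i


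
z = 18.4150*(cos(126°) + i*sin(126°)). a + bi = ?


a = 18.4150*cos(126°) = 18.4150*(-0.587785) = -10.8241
b = 18.4150*sin(126°) = 18.4150*0.809017 = 14.8980

-10.8241 + 14.8980i


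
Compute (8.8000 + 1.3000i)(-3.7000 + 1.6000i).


Real = 8.8*(-3.7) - 1.3*1.6 = -32.56 - 2.08 = -34.64
Imag = 8.8*1.6 - (3.7)*1.3 = 14.08 - (4.81) = 9.27

-34.6400 + 9.2700i


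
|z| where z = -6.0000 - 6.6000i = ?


|z| = sqrt((-6)^2 + (-6.6)^2) = sqrt(36 + 43.56) = sqrt(79.56) = 8.9196

|z| = 8.9196


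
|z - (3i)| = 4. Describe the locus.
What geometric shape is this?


|z - z0| = r is a circle with center z0 and radius r.
Center = (0, 3), radius = 4

Circle with center (0, 3) and radius 4


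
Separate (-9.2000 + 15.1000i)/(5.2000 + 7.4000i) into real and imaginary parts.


Multiply by conjugate: (-9.2000 + 15.1000i)(5.2000 - 7.4000i) / (5.2^2 + 7.4^2)
Numerator real = -9.2*5.2 + 15.1*7.4 = 63.9
Numerator imag = 15.1*5.2 - (-9.2)*7.4 = 146.6
Denominator = 81.8
Re(z) = 63.9/81.8 = 0.7812
Im(z) = 146.6/81.8 = 1.7922

Re(z) = 0.7812, Im(z) = 1.7922


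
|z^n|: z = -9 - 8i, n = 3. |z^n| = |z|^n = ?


|z| = sqrt(81+64) = sqrt(145) = 12.0416
|z^3| = |z|^3 = (sqrt(145))^3 = 145*sqrt(145)

|z^3| = 145*sqrt(145) ≈ 1746.0312


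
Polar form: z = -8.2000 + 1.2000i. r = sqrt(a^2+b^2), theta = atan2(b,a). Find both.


r = sqrt(67.24+1.44) = sqrt(68.68) = 8.2873
theta = atan2(1.2, -8.2) = 171.6743 degrees

r = 8.2873, theta = 171.6743 degrees


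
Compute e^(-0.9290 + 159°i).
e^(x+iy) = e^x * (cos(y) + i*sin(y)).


e^-0.9290 = 0.3949
cos(159°) = -0.9336
sin(159°) = 0.3584
Real = 0.3949*(-0.9336) = -0.3687
Imag = 0.3949*0.3584 = 0.1415

-0.3687 + 0.1415i


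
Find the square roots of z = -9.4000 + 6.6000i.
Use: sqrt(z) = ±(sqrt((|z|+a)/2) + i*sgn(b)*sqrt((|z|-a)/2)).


|z| = sqrt(88.36+43.56) = 11.4856
sqrt((|z|+a)/2) = sqrt((11.4856+(-9.4))/2) = sqrt(1.0428) = 1.0212
sqrt((|z|-a)/2) = sqrt((11.4856-(-9.4))/2) = sqrt(10.4428) = 3.2315

±(1.0212 + 3.2315i) i.e. 1.0212 + 3.2315i and -1.0212 - 3.2315i


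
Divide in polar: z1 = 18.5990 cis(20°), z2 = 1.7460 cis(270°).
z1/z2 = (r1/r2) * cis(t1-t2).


r = 18.5990 / 1.7460 = 10.6523
theta = 20° - 270° = -250° = 110° (mod 360)

10.6523 cis(110°)


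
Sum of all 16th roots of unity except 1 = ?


With w = e^(2*pi*i/16), all 16 of the 16th roots of unity w^0 = 1, w, ..., w^(15) sum to 0: 1 + w + ... + w^(15) = (1 - w^16)/(1 - w) = 0 since w^16 = 1, w ≠ 1.
Removing the root 1: w + w^2 + ... + w^(15) = 0 - 1 = -1

Sum = -1


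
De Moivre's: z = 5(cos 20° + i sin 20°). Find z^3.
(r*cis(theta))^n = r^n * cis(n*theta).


r^3 = 5^3 = 125
n*theta = 3*20° = 60° = 60° (mod 360)
a = 125*cos(60°) = 62.5000
b = 125*sin(60°) = 108.2532

125 cis(60°) = 62.5000 + 108.2532i


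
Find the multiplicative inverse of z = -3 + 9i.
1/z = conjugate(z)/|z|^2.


|z|^2 = 9+81 = 90
1/z = (-3 - 9i)/90

1/z = -0.0333 - 0.1000i


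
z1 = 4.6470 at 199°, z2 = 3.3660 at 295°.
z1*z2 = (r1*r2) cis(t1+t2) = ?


r = 4.6470 * 3.3660 = 15.6418
theta = 199° + 295° = 494° = 134° (mod 360)

15.6418 cis(134°)


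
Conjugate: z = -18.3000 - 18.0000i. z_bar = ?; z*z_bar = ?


z_bar = -18.3000 + 18.0000i
z*z_bar = (-18.3)^2 + (-18)^2 = 334.89 + 324 = 658.89

z_bar = -18.3000 + 18.0000i, z*z_bar = 658.89


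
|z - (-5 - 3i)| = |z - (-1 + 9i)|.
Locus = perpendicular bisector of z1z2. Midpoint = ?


Equal distances means the locus is the perpendicular bisector of z1 and z2.
Midpoint = ((-5+(-1))/2, (-3+9)/2) = (-3.0000, 3.0000)

Perpendicular bisector through (-3.0000, 3.0000)


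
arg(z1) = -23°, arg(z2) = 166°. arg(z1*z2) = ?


arg(z1*z2) = -23° + 166° = 143°
Normalized to (-180°, 180°]: 143°

143°


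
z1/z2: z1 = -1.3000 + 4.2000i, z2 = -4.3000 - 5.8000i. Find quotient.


Conjugate of z2 = -4.3000 + 5.8000i
Numerator: (-1.3000 + 4.2000i)(-4.3000 + 5.8000i) = -18.7700 - 25.6000i
Denominator: (-4.3)^2 + (-5.8)^2 = 52.13
Result = (-18.7700 - 25.6000i)/52.13

-0.3601 - 0.4911i


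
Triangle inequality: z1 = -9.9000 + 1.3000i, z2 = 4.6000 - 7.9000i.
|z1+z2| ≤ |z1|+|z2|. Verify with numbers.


|z1| = sqrt((-9.9)^2 + 1.3^2) = sqrt(99.7) = 9.9850
|z2| = sqrt(4.6^2 + (-7.9)^2) = sqrt(83.57) = 9.1417
z1+z2 = -5.3000 - 6.6000i
|z1+z2| = sqrt(71.65) = 8.4646
|z1|+|z2| = 9.9850 + 9.1417 = 19.1267

|z1+z2| = 8.4646 ≤ |z1|+|z2| = 19.1267 (verified)


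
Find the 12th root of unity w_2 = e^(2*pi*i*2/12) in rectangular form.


Angle = 360*2/12 = 60°
a = cos(60°) = 0.5000
b = sin(60°) = 0.8660

0.5000 + 0.8660i


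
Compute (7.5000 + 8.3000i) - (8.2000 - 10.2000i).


Real: 7.5 - 8.2 = -0.7
Imag: 8.3 + 10.2 = 18.5

-0.7000 + 18.5000i


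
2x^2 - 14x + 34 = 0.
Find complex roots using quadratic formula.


disc = (-14)^2 - 4*2*34 = 196 - 272 = -76
sqrt(|disc|) = sqrt(76) = 8.7178
Real part = 14/(2*2) = 3.5000
Imag part = 8.7178/(2*2) = 2.1794

3.5000 ± 2.1794i


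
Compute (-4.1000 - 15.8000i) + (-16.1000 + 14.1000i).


Real: -4.1 - 16.1 = -20.2
Imag: -15.8 + 14.1 = -1.7

-20.2000 - 1.7000i


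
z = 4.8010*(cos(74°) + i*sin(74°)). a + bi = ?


a = 4.8010*cos(74°) = 4.8010*0.27564 = 1.3233
b = 4.8010*sin(74°) = 4.8010*0.96126 = 4.6150

1.3233 + 4.6150i


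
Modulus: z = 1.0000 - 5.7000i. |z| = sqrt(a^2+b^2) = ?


|z| = sqrt(1^2 + (-5.7)^2) = sqrt(1 + 32.49) = sqrt(33.49) = 5.7871

|z| = 5.7871


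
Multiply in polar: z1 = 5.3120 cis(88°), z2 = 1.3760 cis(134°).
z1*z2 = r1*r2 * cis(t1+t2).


r = 5.3120 * 1.3760 = 7.3093
theta = 88° + 134° = 222° = 222° (mod 360)

7.3093 cis(222°)


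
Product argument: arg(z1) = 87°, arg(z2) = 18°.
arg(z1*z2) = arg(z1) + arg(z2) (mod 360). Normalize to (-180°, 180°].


arg(z1*z2) = 87° + 18° = 105°
Normalized to (-180°, 180°]: 105°

105°


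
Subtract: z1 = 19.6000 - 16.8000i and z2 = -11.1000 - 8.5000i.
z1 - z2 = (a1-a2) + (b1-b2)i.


Real: 19.6 + 11.1 = 30.7
Imag: -16.8 + 8.5 = -8.3

30.7000 - 8.3000i


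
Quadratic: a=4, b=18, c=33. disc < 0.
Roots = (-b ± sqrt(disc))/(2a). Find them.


disc = 18^2 - 4*4*33 = 324 - 528 = -204
sqrt(|disc|) = sqrt(204) = 14.2829
Real part = -18/(2*4) = -2.2500
Imag part = 14.2829/(2*4) = 1.7854

-2.2500 ± 1.7854i


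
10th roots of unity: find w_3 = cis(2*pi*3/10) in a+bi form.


Angle = 360*3/10 = 108°
a = cos(108°) = -0.3090
b = sin(108°) = 0.9511

-0.3090 + 0.9511i


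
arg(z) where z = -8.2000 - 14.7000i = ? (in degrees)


Re = -8.2, Im = -14.7
arg = atan2(-14.7, -8.2) = -119.1538 degrees

arg(z) = -119.1538 degrees


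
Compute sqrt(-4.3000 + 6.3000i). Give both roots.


|z| = sqrt(18.49+39.69) = 7.6276
sqrt((|z|+a)/2) = sqrt((7.6276+(-4.3))/2) = sqrt(1.6638) = 1.2899
sqrt((|z|-a)/2) = sqrt((7.6276-(-4.3))/2) = sqrt(5.9638) = 2.4421

±(1.2899 + 2.4421i) i.e. 1.2899 + 2.4421i and -1.2899 - 2.4421i


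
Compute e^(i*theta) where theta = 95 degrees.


cos(95°) = -0.0872
sin(95°) = 0.9962

e^(i*95°) = -0.0872 + 0.9962i


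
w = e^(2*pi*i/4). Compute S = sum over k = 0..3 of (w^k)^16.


The roots are w_k = w^k with w = e^(2*pi*i/4), and (w^k)^16 = (w^16)^k.
So S = 1 + u + u^2 + ... + u^(3) with u = w^16.
16 = 4*4 + 0, so 16 is a multiple of 4 and u = (w^4)^4 = 1.
Every one of the 4 terms equals 1: S = 4

S = 4


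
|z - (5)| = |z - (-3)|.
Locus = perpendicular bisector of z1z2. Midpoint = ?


Equal distances means the locus is the perpendicular bisector of z1 and z2.
Midpoint = ((5+(-3))/2, (0+0)/2) = (1.0000, 0)

Perpendicular bisector through (1.0000, 0)


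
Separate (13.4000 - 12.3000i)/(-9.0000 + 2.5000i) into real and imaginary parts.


Multiply by conjugate: (13.4000 - 12.3000i)(-9.0000 - 2.5000i) / ((-9)^2 + 2.5^2)
Numerator real = 13.4*(-9) - (12.3)*2.5 = -151.35
Numerator imag = -12.3*(-9) - 13.4*2.5 = 77.2
Denominator = 87.25
Re(z) = -151.35/87.25 = -1.7347
Im(z) = 77.2/87.25 = 0.8848

Re(z) = -1.7347, Im(z) = 0.8848


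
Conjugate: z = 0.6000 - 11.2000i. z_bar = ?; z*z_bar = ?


z_bar = 0.6000 + 11.2000i
z*z_bar = 0.6^2 + (-11.2)^2 = 0.36 + 125.44 = 125.8

z_bar = 0.6000 + 11.2000i, z*z_bar = 125.8


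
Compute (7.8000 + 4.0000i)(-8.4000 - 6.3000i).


Real = 7.8*(-8.4) - 4*(-6.3) = -65.52 - (-25.2) = -40.32
Imag = 7.8*(-6.3) - (8.4)*4 = -49.14 - (33.6) = -82.74

-40.3200 - 82.7400i


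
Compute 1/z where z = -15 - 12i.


|z|^2 = 225+144 = 369
1/z = (-15 + 12i)/369

1/z = -0.0407 + 0.0325i


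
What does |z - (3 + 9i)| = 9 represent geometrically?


|z - z0| = r is a circle with center z0 and radius r.
Center = (3, 9), radius = 9

Circle with center (3, 9) and radius 9


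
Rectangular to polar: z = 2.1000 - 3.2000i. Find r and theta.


r = sqrt(4.41+10.24) = sqrt(14.65) = 3.8275
theta = atan2(-3.2, 2.1) = -56.7251 degrees

r = 3.8275, theta = -56.7251 degrees


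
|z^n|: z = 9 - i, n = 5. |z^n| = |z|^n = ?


|z| = sqrt(81+1) = sqrt(82) = 9.0554
|z^5| = |z|^5 = (sqrt(82))^5 = 82^2 * sqrt(82) = 6724*sqrt(82)

|z^5| = 6724*sqrt(82) ≈ 60888.4097


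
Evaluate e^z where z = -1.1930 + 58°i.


e^-1.1930 = 0.3033
cos(58°) = 0.5299
sin(58°) = 0.848
Real = 0.3033*0.5299 = 0.1607
Imag = 0.3033*0.848 = 0.2572

0.1607 + 0.2572i


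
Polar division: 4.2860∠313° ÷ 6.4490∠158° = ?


r = 4.2860 / 6.4490 = 0.6646
theta = 313° - 158° = 155° = 155° (mod 360)

0.6646 cis(155°)


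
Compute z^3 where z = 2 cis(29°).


r^3 = 2^3 = 8
n*theta = 3*29° = 87° = 87° (mod 360)
a = 8*cos(87°) = 0.4187
b = 8*sin(87°) = 7.9890

8 cis(87°) = 0.4187 + 7.9890i


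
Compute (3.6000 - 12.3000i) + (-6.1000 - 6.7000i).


Real: 3.6 - 6.1 = -2.5
Imag: -12.3 - 6.7 = -19

-2.5000 - 19.0000i


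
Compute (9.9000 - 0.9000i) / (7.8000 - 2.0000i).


Conjugate of z2 = 7.8000 + 2.0000i
Numerator: (9.9000 - 0.9000i)(7.8000 + 2.0000i) = 79.0200 + 12.7800i
Denominator: 7.8^2 + (-2)^2 = 64.84
Result = (79.0200 + 12.7800i)/64.84

1.2187 + 0.1971i


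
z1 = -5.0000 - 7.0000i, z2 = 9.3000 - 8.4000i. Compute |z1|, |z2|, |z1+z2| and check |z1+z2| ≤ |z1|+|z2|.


|z1| = sqrt((-5)^2 + (-7)^2) = sqrt(74) = 8.6023
|z2| = sqrt(9.3^2 + (-8.4)^2) = sqrt(157.05) = 12.5320
z1+z2 = 4.3000 - 15.4000i
|z1+z2| = sqrt(255.65) = 15.9891
|z1|+|z2| = 8.6023 + 12.5320 = 21.1343

|z1+z2| = 15.9891 ≤ |z1|+|z2| = 21.1343 (verified)


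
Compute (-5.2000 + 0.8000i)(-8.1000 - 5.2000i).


Real = -5.2*(-8.1) - 0.8*(-5.2) = 42.12 - (-4.16) = 46.28
Imag = -5.2*(-5.2) - (8.1)*0.8 = 27.04 - (6.48) = 20.56

46.2800 + 20.5600i


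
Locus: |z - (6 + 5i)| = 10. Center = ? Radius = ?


|z - z0| = r is a circle with center z0 and radius r.
Center = (6, 5), radius = 10

Circle with center (6, 5) and radius 10


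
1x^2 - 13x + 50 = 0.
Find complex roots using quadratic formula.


disc = (-13)^2 - 4*1*50 = 169 - 200 = -31
sqrt(|disc|) = sqrt(31) = 5.5678
Real part = 13/(2*1) = 6.5000
Imag part = 5.5678/(2*1) = 2.7839

6.5000 ± 2.7839i


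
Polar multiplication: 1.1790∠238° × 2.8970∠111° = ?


r = 1.1790 * 2.8970 = 3.4156
theta = 238° + 111° = 349° = 349° (mod 360)

3.4156 cis(349°)


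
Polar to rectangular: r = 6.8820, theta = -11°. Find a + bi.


a = 6.8820*cos(-11°) = 6.8820*0.98163 = 6.7556
b = 6.8820*sin(-11°) = 6.8820*(-0.1908) = -1.3131

6.7556 - 1.3131i


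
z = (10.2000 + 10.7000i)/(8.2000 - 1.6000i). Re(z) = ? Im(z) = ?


Multiply by conjugate: (10.2000 + 10.7000i)(8.2000 + 1.6000i) / (8.2^2 + (-1.6)^2)
Numerator real = 10.2*8.2 + 10.7*(-1.6) = 66.52
Numerator imag = 10.7*8.2 - 10.2*(-1.6) = 104.06
Denominator = 69.8
Re(z) = 66.52/69.8 = 0.9530
Im(z) = 104.06/69.8 = 1.4908

Re(z) = 0.9530, Im(z) = 1.4908


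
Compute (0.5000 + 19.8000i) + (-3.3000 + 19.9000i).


Real: 0.5 - 3.3 = -2.8
Imag: 19.8 + 19.9 = 39.7

-2.8000 + 39.7000i


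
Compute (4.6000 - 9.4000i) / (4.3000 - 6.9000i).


Conjugate of z2 = 4.3000 + 6.9000i
Numerator: (4.6000 - 9.4000i)(4.3000 + 6.9000i) = 84.6400 - 8.6800i
Denominator: 4.3^2 + (-6.9)^2 = 66.1
Result = (84.6400 - 8.6800i)/66.1

1.2805 - 0.1313i


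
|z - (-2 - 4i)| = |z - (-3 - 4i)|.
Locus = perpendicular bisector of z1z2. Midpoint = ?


Equal distances means the locus is the perpendicular bisector of z1 and z2.
Midpoint = ((-2+(-3))/2, (-4+(-4))/2) = (-2.5000, -4.0000)

Perpendicular bisector through (-2.5000, -4.0000)


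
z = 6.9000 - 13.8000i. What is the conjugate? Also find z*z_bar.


z_bar = 6.9000 + 13.8000i
z*z_bar = 6.9^2 + (-13.8)^2 = 47.61 + 190.44 = 238.05

z_bar = 6.9000 + 13.8000i, z*z_bar = 238.05


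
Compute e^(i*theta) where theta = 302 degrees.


cos(302°) = 0.5299
sin(302°) = -0.8480

e^(i*302°) = 0.5299 - 0.8480i


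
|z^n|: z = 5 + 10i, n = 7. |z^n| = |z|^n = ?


|z| = sqrt(25+100) = sqrt(125) = 11.1803
|z^7| = |z|^7 = (sqrt(125))^7 = 125^3 * sqrt(125) = 1953125*sqrt(125)

|z^7| = 1953125*sqrt(125) ≈ 21836601.3428


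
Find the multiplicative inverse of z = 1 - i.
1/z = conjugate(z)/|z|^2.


|z|^2 = 1+1 = 2
1/z = (1 + 1i)/2

1/z = 0.5000 + 0.5000i


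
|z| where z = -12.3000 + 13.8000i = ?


|z| = sqrt((-12.3)^2 + 13.8^2) = sqrt(151.29 + 190.44) = sqrt(341.73) = 18.4859

|z| = 18.4859


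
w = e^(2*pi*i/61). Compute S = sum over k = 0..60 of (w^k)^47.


The roots are w_k = w^k with w = e^(2*pi*i/61), and (w^k)^47 = (w^47)^k.
So S = 1 + u + u^2 + ... + u^(60) with u = w^47.
47 = 0*61 + 47, so 47 is not a multiple of 61: u = w^47 ≠ 1 (w is a primitive 61th root), while u^61 = (w^61)^47 = 1.
Geometric series: S = (1 - u^61)/(1 - u) = (1 - 1)/(1 - u) = 0

S = 0


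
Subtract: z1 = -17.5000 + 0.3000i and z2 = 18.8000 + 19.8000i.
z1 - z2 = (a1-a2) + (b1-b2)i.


Real: -17.5 - 18.8 = -36.3
Imag: 0.3 - 19.8 = -19.5

-36.3000 - 19.5000i


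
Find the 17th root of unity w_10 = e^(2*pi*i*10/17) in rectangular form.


Angle = 360*10/17 = 211.7647°
a = cos(211.7647°) = -0.8502
b = sin(211.7647°) = -0.5264

-0.8502 - 0.5264i


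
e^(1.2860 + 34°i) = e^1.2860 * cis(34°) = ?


e^1.2860 = 3.6183
cos(34°) = 0.82904
sin(34°) = 0.55919
Real = 3.6183*0.82904 = 2.9997
Imag = 3.6183*0.55919 = 2.0233

2.9997 + 2.0233i


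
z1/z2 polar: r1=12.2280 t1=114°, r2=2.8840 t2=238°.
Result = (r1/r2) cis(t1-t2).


r = 12.2280 / 2.8840 = 4.2399
theta = 114° - 238° = -124° = 236° (mod 360)

4.2399 cis(236°)


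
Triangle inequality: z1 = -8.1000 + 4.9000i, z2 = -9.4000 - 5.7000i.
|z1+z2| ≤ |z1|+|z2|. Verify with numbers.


|z1| = sqrt((-8.1)^2 + 4.9^2) = sqrt(89.62) = 9.4668
|z2| = sqrt((-9.4)^2 + (-5.7)^2) = sqrt(120.85) = 10.9932
z1+z2 = -17.5000 - 0.8000i
|z1+z2| = sqrt(306.89) = 17.5183
|z1|+|z2| = 9.4668 + 10.9932 = 20.4600

|z1+z2| = 17.5183 ≤ |z1|+|z2| = 20.4600 (verified)


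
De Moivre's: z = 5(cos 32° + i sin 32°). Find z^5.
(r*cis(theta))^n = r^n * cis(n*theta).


r^5 = 5^5 = 3125
n*theta = 5*32° = 160° = 160° (mod 360)
a = 3125*cos(160°) = -2936.5394
b = 3125*sin(160°) = 1068.8129

3125 cis(160°) = -2936.5394 + 1068.8129i


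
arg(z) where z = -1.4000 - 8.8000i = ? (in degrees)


Re = -1.4, Im = -8.8
arg = atan2(-8.8, -1.4) = -99.0395 degrees

arg(z) = -99.0395 degrees


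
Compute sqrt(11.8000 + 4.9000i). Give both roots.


|z| = sqrt(139.24+24.01) = 12.7769
sqrt((|z|+a)/2) = sqrt((12.7769+11.8)/2) = sqrt(12.2885) = 3.5055
sqrt((|z|-a)/2) = sqrt((12.7769-11.8)/2) = sqrt(0.4885) = 0.6989

±(3.5055 + 0.6989i) i.e. 3.5055 + 0.6989i and -3.5055 - 0.6989i


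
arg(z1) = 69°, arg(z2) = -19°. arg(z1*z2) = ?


arg(z1*z2) = 69° - 19° = 50°
Normalized to (-180°, 180°]: 50°

50°


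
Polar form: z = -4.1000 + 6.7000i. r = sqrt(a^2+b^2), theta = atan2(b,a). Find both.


r = sqrt(16.81+44.89) = sqrt(61.7) = 7.8549
theta = atan2(6.7, -4.1) = 121.4641 degrees

r = 7.8549, theta = 121.4641 degrees


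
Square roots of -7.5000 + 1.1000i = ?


|z| = sqrt(56.25+1.21) = 7.5802
sqrt((|z|+a)/2) = sqrt((7.5802+(-7.5))/2) = sqrt(0.0401) = 0.2003
sqrt((|z|-a)/2) = sqrt((7.5802-(-7.5))/2) = sqrt(7.5401) = 2.7459

±(0.2003 + 2.7459i) i.e. 0.2003 + 2.7459i and -0.2003 - 2.7459i


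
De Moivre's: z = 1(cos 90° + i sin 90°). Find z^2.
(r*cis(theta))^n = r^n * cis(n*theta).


r^2 = 1^2 = 1
n*theta = 2*90° = 180° = 180° (mod 360)
a = 1*cos(180°) = -1.0000
b = 1*sin(180°) = 0

1 cis(180°) = -1.0000 + 0i


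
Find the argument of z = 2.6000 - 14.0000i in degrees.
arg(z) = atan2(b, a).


Re = 2.6, Im = -14
arg = atan2(-14, 2.6) = -79.4792 degrees

arg(z) = -79.4792 degrees


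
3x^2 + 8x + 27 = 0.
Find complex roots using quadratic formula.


disc = 8^2 - 4*3*27 = 64 - 324 = -260
sqrt(|disc|) = sqrt(260) = 16.1245
Real part = -8/(2*3) = -1.3333
Imag part = 16.1245/(2*3) = 2.6874

-1.3333 ± 2.6874i


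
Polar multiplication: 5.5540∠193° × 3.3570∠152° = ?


r = 5.5540 * 3.3570 = 18.6448
theta = 193° + 152° = 345° = 345° (mod 360)

18.6448 cis(345°)


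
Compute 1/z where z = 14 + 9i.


|z|^2 = 196+81 = 277
1/z = (14 - 9i)/277

1/z = 0.0505 - 0.0325i


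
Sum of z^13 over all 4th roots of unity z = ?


The roots are w_k = w^k with w = e^(2*pi*i/4), and (w^k)^13 = (w^13)^k.
So S = 1 + u + u^2 + ... + u^(3) with u = w^13.
13 = 3*4 + 1, so 13 is not a multiple of 4: u = (w^4)^3 * w^1 = w^1 ≠ 1 (w is a primitive 4th root), while u^4 = (w^4)^13 = 1.
Geometric series: S = (1 - u^4)/(1 - u) = (1 - 1)/(1 - u) = 0

S = 0


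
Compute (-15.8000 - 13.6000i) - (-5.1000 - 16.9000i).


Real: -15.8 + 5.1 = -10.7
Imag: -13.6 + 16.9 = 3.3

-10.7000 + 3.3000i


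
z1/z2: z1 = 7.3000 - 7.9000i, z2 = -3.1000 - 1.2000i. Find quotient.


Conjugate of z2 = -3.1000 + 1.2000i
Numerator: (7.3000 - 7.9000i)(-3.1000 + 1.2000i) = -13.1500 + 33.2500i
Denominator: (-3.1)^2 + (-1.2)^2 = 11.05
Result = (-13.1500 + 33.2500i)/11.05

-1.1900 + 3.0090i


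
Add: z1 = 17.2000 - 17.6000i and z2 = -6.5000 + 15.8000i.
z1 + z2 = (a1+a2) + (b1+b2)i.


Real: 17.2 - 6.5 = 10.7
Imag: -17.6 + 15.8 = -1.8

10.7000 - 1.8000i


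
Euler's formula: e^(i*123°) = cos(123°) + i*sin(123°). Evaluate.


cos(123°) = -0.5446
sin(123°) = 0.8387

e^(i*123°) = -0.5446 + 0.8387i


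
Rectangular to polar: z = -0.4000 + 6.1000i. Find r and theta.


r = sqrt(0.16+37.21) = sqrt(37.37) = 6.1131
theta = atan2(6.1, -0.4) = 93.7517 degrees

r = 6.1131, theta = 93.7517 degrees


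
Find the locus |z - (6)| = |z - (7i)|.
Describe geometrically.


Equal distances means the locus is the perpendicular bisector of z1 and z2.
Midpoint = ((6+0)/2, (0+7)/2) = (3.0000, 3.5000)

Perpendicular bisector through (3.0000, 3.5000)


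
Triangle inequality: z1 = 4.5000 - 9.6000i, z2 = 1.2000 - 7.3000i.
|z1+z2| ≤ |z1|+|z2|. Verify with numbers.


|z1| = sqrt(4.5^2 + (-9.6)^2) = sqrt(112.41) = 10.6024
|z2| = sqrt(1.2^2 + (-7.3)^2) = sqrt(54.73) = 7.3980
z1+z2 = 5.7000 - 16.9000i
|z1+z2| = sqrt(318.1) = 17.8354
|z1|+|z2| = 10.6024 + 7.3980 = 18.0004

|z1+z2| = 17.8354 ≤ |z1|+|z2| = 18.0004 (verified)


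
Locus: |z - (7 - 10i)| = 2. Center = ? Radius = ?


|z - z0| = r is a circle with center z0 and radius r.
Center = (7, -10), radius = 2

Circle with center (7, -10) and radius 2


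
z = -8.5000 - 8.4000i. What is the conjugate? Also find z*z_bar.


z_bar = -8.5000 + 8.4000i
z*z_bar = (-8.5)^2 + (-8.4)^2 = 72.25 + 70.56 = 142.81

z_bar = -8.5000 + 8.4000i, z*z_bar = 142.81


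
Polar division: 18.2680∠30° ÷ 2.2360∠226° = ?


r = 18.2680 / 2.2360 = 8.1699
theta = 30° - 226° = -196° = 164° (mod 360)

8.1699 cis(164°)


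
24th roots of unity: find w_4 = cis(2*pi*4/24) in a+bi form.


Angle = 360*4/24 = 60°
a = cos(60°) = 0.5000
b = sin(60°) = 0.8660

0.5000 + 0.8660i


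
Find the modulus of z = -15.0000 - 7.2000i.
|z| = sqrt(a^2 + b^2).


|z| = sqrt((-15)^2 + (-7.2)^2) = sqrt(225 + 51.84) = sqrt(276.84) = 16.6385

|z| = 16.6385


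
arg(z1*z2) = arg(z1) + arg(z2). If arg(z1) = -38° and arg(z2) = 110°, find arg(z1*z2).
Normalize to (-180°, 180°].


arg(z1*z2) = -38° + 110° = 72°
Normalized to (-180°, 180°]: 72°

72°


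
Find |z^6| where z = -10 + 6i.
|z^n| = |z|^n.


|z| = sqrt(100+36) = sqrt(136) = 11.6619
|z^6| = |z|^6 = (sqrt(136))^6 = 136^3 = 2515456

|z^6| = 2515456


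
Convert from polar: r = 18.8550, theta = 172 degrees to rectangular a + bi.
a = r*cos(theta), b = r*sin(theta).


a = 18.8550*cos(172°) = 18.8550*(-0.99027) = -18.6715
b = 18.8550*sin(172°) = 18.8550*0.13917 = 2.6241

-18.6715 + 2.6241i


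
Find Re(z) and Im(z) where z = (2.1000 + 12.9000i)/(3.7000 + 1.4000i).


Multiply by conjugate: (2.1000 + 12.9000i)(3.7000 - 1.4000i) / (3.7^2 + 1.4^2)
Numerator real = 2.1*3.7 + 12.9*1.4 = 25.83
Numerator imag = 12.9*3.7 - 2.1*1.4 = 44.79
Denominator = 15.65
Re(z) = 25.83/15.65 = 1.6505
Im(z) = 44.79/15.65 = 2.8620

Re(z) = 1.6505, Im(z) = 2.8620


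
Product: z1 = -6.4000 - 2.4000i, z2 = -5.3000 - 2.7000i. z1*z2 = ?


Real = -6.4*(-5.3) - (-2.4)*(-2.7) = 33.92 - 6.48 = 27.44
Imag = -6.4*(-2.7) - (5.3)*(-2.4) = 17.28 + 12.72 = 30

27.4400 + 30.0000i


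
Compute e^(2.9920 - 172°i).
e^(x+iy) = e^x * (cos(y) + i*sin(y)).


e^2.9920 = 19.9255
cos(-172°) = -0.99027
sin(-172°) = -0.139173
Real = 19.9255*(-0.99027) = -19.7316
Imag = 19.9255*(-0.139173) = -2.7731

-19.7316 - 2.7731i


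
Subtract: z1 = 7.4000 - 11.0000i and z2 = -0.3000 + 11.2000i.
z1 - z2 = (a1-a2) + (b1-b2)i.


Real: 7.4 + 0.3 = 7.7
Imag: -11 - 11.2 = -22.2

7.7000 - 22.2000i


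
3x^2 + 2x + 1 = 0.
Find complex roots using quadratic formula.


disc = 2^2 - 4*3*1 = 4 - 12 = -8
sqrt(|disc|) = sqrt(8) = 2.8284
Real part = -2/(2*3) = -0.3333
Imag part = 2.8284/(2*3) = 0.4714

-0.3333 ± 0.4714i


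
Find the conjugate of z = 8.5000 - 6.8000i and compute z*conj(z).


z_bar = 8.5000 + 6.8000i
z*z_bar = 8.5^2 + (-6.8)^2 = 72.25 + 46.24 = 118.49

z_bar = 8.5000 + 6.8000i, z*z_bar = 118.49


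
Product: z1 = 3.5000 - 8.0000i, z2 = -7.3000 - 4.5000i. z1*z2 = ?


Real = 3.5*(-7.3) - (-8)*(-4.5) = -25.55 - 36 = -61.55
Imag = 3.5*(-4.5) - (7.3)*(-8) = -15.75 + 58.4 = 42.65

-61.5500 + 42.6500i


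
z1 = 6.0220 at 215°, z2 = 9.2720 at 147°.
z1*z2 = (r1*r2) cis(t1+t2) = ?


r = 6.0220 * 9.2720 = 55.8360
theta = 215° + 147° = 362° = 2° (mod 360)

55.8360 cis(2°)


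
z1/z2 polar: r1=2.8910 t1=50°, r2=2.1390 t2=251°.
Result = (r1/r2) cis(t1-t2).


r = 2.8910 / 2.1390 = 1.3516
theta = 50° - 251° = -201° = 159° (mod 360)

1.3516 cis(159°)


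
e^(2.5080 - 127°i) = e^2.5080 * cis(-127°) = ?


e^2.5080 = 12.2803
cos(-127°) = -0.60182
sin(-127°) = -0.79864
Real = 12.2803*(-0.60182) = -7.3905
Imag = 12.2803*(-0.79864) = -9.8075

-7.3905 - 9.8075i


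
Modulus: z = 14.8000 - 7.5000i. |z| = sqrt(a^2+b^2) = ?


|z| = sqrt(14.8^2 + (-7.5)^2) = sqrt(219.04 + 56.25) = sqrt(275.29) = 16.5919

|z| = 16.5919


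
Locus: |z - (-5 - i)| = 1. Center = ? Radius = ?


|z - z0| = r is a circle with center z0 and radius r.
Center = (-5, -1), radius = 1

Circle with center (-5, -1) and radius 1


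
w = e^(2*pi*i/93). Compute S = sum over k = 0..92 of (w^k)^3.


The roots are w_k = w^k with w = e^(2*pi*i/93), and (w^k)^3 = (w^3)^k.
So S = 1 + u + u^2 + ... + u^(92) with u = w^3.
3 = 0*93 + 3, so 3 is not a multiple of 93: u = w^3 ≠ 1 (w is a primitive 93th root), while u^93 = (w^93)^3 = 1.
Geometric series: S = (1 - u^93)/(1 - u) = (1 - 1)/(1 - u) = 0

S = 0


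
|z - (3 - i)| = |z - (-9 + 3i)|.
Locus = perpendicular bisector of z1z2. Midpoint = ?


Equal distances means the locus is the perpendicular bisector of z1 and z2.
Midpoint = ((3+(-9))/2, (-1+3)/2) = (-3.0000, 1.0000)

Perpendicular bisector through (-3.0000, 1.0000)


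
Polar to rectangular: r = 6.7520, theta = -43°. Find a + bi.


a = 6.7520*cos(-43°) = 6.7520*0.73135 = 4.9381
b = 6.7520*sin(-43°) = 6.7520*(-0.682) = -4.6049

4.9381 - 4.6049i


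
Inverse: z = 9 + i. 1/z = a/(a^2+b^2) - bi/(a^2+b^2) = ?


|z|^2 = 81+1 = 82
1/z = (9 - 1i)/82

1/z = 0.1098 - 0.0122i


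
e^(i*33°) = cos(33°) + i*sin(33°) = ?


cos(33°) = 0.8387
sin(33°) = 0.5446

e^(i*33°) = 0.8387 + 0.5446i


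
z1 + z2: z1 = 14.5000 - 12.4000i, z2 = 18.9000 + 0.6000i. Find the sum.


Real: 14.5 + 18.9 = 33.4
Imag: -12.4 + 0.6 = -11.8

33.4000 - 11.8000i


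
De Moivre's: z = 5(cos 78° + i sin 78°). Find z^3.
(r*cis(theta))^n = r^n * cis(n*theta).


r^3 = 5^3 = 125
n*theta = 3*78° = 234° = 234° (mod 360)
a = 125*cos(234°) = -73.4732
b = 125*sin(234°) = -101.1271

125 cis(234°) = -73.4732 - 101.1271i


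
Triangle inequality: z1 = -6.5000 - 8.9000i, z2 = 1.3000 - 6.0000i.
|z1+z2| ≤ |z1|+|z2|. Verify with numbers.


|z1| = sqrt((-6.5)^2 + (-8.9)^2) = sqrt(121.46) = 11.0209
|z2| = sqrt(1.3^2 + (-6)^2) = sqrt(37.69) = 6.1392
z1+z2 = -5.2000 - 14.9000i
|z1+z2| = sqrt(249.05) = 15.7813
|z1|+|z2| = 11.0209 + 6.1392 = 17.1601

|z1+z2| = 15.7813 ≤ |z1|+|z2| = 17.1601 (verified)


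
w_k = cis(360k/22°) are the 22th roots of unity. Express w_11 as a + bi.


Angle = 360*11/22 = 180°
a = cos(180°) = -1.0000
b = sin(180°) = 0

-1.0000 + 0i


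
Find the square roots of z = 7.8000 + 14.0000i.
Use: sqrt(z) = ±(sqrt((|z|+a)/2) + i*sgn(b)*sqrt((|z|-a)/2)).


|z| = sqrt(60.84+196) = 16.0262
sqrt((|z|+a)/2) = sqrt((16.0262+7.8)/2) = sqrt(11.9131) = 3.4515
sqrt((|z|-a)/2) = sqrt((16.0262-7.8)/2) = sqrt(4.1131) = 2.0281

±(3.4515 + 2.0281i) i.e. 3.4515 + 2.0281i and -3.4515 - 2.0281i


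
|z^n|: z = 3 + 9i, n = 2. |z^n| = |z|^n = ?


|z| = sqrt(9+81) = sqrt(90) = 9.4868
|z^2| = |z|^2 = (sqrt(90))^2 = 90

|z^2| = 90


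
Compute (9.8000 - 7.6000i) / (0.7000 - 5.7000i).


Conjugate of z2 = 0.7000 + 5.7000i
Numerator: (9.8000 - 7.6000i)(0.7000 + 5.7000i) = 50.1800 + 50.5400i
Denominator: 0.7^2 + (-5.7)^2 = 32.98
Result = (50.1800 + 50.5400i)/32.98

1.5215 + 1.5324i


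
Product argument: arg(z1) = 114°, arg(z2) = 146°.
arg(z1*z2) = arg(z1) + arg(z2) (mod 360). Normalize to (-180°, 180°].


arg(z1*z2) = 114° + 146° = 260°
Normalized to (-180°, 180°]: -100°

-100°


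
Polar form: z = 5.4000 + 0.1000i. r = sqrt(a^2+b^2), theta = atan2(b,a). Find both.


r = sqrt(29.16+0.01) = sqrt(29.17) = 5.4009
theta = atan2(0.1, 5.4) = 1.0609 degrees

r = 5.4009, theta = 1.0609 degrees


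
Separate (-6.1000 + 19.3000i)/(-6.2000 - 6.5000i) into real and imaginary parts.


Multiply by conjugate: (-6.1000 + 19.3000i)(-6.2000 + 6.5000i) / ((-6.2)^2 + (-6.5)^2)
Numerator real = -6.1*(-6.2) + 19.3*(-6.5) = -87.63
Numerator imag = 19.3*(-6.2) - (-6.1)*(-6.5) = -159.31
Denominator = 80.69
Re(z) = -87.63/80.69 = -1.0860
Im(z) = -159.31/80.69 = -1.9743

Re(z) = -1.0860, Im(z) = -1.9743


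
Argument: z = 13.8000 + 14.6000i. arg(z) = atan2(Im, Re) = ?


Re = 13.8, Im = 14.6
arg = atan2(14.6, 13.8) = 46.6135 degrees

arg(z) = 46.6135 degrees


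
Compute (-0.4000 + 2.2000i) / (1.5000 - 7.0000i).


Conjugate of z2 = 1.5000 + 7.0000i
Numerator: (-0.4000 + 2.2000i)(1.5000 + 7.0000i) = -16.0000 + 0.5000i
Denominator: 1.5^2 + (-7)^2 = 51.25
Result = (-16.0000 + 0.5000i)/51.25

-0.3122 + 0.0098i


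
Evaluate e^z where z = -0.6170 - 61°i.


e^-0.6170 = 0.5396
cos(-61°) = 0.4848
sin(-61°) = -0.8746
Real = 0.5396*0.4848 = 0.2616
Imag = 0.5396*(-0.8746) = -0.4719

0.2616 - 0.4719i


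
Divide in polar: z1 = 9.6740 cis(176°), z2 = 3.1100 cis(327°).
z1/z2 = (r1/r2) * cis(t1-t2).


r = 9.6740 / 3.1100 = 3.1106
theta = 176° - 327° = -151° = 209° (mod 360)

3.1106 cis(209°)


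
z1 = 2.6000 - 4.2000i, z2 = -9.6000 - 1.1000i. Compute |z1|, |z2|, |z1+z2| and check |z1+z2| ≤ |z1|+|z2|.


|z1| = sqrt(2.6^2 + (-4.2)^2) = sqrt(24.4) = 4.9396
|z2| = sqrt((-9.6)^2 + (-1.1)^2) = sqrt(93.37) = 9.6628
z1+z2 = -7.0000 - 5.3000i
|z1+z2| = sqrt(77.09) = 8.7801
|z1|+|z2| = 4.9396 + 9.6628 = 14.6024

|z1+z2| = 8.7801 ≤ |z1|+|z2| = 14.6024 (verified)


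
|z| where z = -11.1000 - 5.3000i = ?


|z| = sqrt((-11.1)^2 + (-5.3)^2) = sqrt(123.21 + 28.09) = sqrt(151.3) = 12.3004

|z| = 12.3004


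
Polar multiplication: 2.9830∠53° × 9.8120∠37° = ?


r = 2.9830 * 9.8120 = 29.2692
theta = 53° + 37° = 90° = 90° (mod 360)

29.2692 cis(90°)


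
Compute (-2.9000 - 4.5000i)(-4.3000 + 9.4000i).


Real = -2.9*(-4.3) - (-4.5)*9.4 = 12.47 - (-42.3) = 54.77
Imag = -2.9*9.4 - (4.3)*(-4.5) = -27.26 + 19.35 = -7.91

54.7700 - 7.9100i


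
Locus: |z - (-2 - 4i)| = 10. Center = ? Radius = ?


|z - z0| = r is a circle with center z0 and radius r.
Center = (-2, -4), radius = 10

Circle with center (-2, -4) and radius 10


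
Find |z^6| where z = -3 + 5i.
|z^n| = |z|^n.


|z| = sqrt(9+25) = sqrt(34) = 5.8310
|z^6| = |z|^6 = (sqrt(34))^6 = 34^3 = 39304

|z^6| = 39304


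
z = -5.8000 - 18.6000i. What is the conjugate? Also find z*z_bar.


z_bar = -5.8000 + 18.6000i
z*z_bar = (-5.8)^2 + (-18.6)^2 = 33.64 + 345.96 = 379.6

z_bar = -5.8000 + 18.6000i, z*z_bar = 379.6


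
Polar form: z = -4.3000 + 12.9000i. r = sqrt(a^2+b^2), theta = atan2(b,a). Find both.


r = sqrt(18.49+166.41) = sqrt(184.9) = 13.5978
theta = atan2(12.9, -4.3) = 108.4349 degrees

r = 13.5978, theta = 108.4349 degrees


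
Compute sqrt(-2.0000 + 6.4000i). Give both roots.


|z| = sqrt(4+40.96) = 6.7052
sqrt((|z|+a)/2) = sqrt((6.7052+(-2))/2) = sqrt(2.3526) = 1.5338
sqrt((|z|-a)/2) = sqrt((6.7052-(-2))/2) = sqrt(4.3526) = 2.0863

±(1.5338 + 2.0863i) i.e. 1.5338 + 2.0863i and -1.5338 - 2.0863i


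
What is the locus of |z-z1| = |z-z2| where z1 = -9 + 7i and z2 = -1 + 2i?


Equal distances means the locus is the perpendicular bisector of z1 and z2.
Midpoint = ((-9+(-1))/2, (7+2)/2) = (-5.0000, 4.5000)

Perpendicular bisector through (-5.0000, 4.5000)


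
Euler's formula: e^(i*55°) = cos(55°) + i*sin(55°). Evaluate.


cos(55°) = 0.5736
sin(55°) = 0.8192

e^(i*55°) = 0.5736 + 0.8192i


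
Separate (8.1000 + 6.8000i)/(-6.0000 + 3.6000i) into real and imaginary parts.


Multiply by conjugate: (8.1000 + 6.8000i)(-6.0000 - 3.6000i) / ((-6)^2 + 3.6^2)
Numerator real = 8.1*(-6) + 6.8*3.6 = -24.12
Numerator imag = 6.8*(-6) - 8.1*3.6 = -69.96
Denominator = 48.96
Re(z) = -24.12/48.96 = -0.4926
Im(z) = -69.96/48.96 = -1.4289

Re(z) = -0.4926, Im(z) = -1.4289


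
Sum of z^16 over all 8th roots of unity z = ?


The roots are w_k = w^k with w = e^(2*pi*i/8), and (w^k)^16 = (w^16)^k.
So S = 1 + u + u^2 + ... + u^(7) with u = w^16.
16 = 2*8 + 0, so 16 is a multiple of 8 and u = (w^8)^2 = 1.
Every one of the 8 terms equals 1: S = 8

S = 8


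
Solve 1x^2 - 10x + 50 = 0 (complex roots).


disc = (-10)^2 - 4*1*50 = 100 - 200 = -100
sqrt(|disc|) = sqrt(100) = 10.0000
Real part = 10/(2*1) = 5.0000
Imag part = 10.0000/(2*1) = 5.0000

5.0000 ± 5.0000i


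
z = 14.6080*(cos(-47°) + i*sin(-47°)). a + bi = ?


a = 14.6080*cos(-47°) = 14.6080*0.681998 = 9.9626
b = 14.6080*sin(-47°) = 14.6080*(-0.73135) = -10.6836

9.9626 - 10.6836i


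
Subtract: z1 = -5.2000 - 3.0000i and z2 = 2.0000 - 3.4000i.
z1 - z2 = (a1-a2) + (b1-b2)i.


Real: -5.2 - 2 = -7.2
Imag: -3 + 3.4 = 0.4

-7.2000 + 0.4000i


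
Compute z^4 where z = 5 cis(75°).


r^4 = 5^4 = 625
n*theta = 4*75° = 300° = 300° (mod 360)
a = 625*cos(300°) = 312.5000
b = 625*sin(300°) = -541.2659

625 cis(300°) = 312.5000 - 541.2659i


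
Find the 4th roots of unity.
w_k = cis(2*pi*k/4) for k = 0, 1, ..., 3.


The 4th roots of unity are cis(360k/4°) for k=0..3
Angle step = 360/4 = 90°
Primitive root: cis(90°)
Primitive root = 0 + 1.0000i

4 roots at angles: 0°, 90°, 180°, 270°


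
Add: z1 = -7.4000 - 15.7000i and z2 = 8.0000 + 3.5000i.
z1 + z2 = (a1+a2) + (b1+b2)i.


Real: -7.4 + 8 = 0.6
Imag: -15.7 + 3.5 = -12.2

0.6000 - 12.2000i
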